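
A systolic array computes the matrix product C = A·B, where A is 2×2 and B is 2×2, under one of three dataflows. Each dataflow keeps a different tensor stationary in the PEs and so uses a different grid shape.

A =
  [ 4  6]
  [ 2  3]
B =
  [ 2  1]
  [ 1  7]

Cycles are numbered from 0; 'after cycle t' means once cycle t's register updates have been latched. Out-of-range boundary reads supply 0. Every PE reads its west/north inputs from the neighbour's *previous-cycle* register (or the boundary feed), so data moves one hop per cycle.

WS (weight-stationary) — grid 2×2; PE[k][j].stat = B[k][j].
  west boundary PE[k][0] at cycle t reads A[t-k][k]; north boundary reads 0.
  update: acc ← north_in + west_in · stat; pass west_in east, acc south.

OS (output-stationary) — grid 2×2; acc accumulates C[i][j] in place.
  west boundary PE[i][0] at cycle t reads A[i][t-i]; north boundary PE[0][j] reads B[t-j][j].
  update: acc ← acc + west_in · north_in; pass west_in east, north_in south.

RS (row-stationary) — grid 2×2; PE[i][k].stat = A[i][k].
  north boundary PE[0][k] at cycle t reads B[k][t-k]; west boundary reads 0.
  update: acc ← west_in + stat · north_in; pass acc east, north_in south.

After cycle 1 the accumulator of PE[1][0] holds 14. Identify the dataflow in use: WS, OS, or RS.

dataflow = WS

WS [2×2] PE[1][0] across cycles:
  @0  [1,0]  acc 0  |  →0  ↓0
  @1  [1,0]  acc 14  |  →6  ↓14
OS [2×2] PE[1][0] across cycles:
  @0  [1,0]  acc 0  |  →0  ↓0
  @1  [1,0]  acc 4  |  →2  ↓2
RS [2×2] PE[1][0] across cycles:
  @0  [1,0]  acc 0  |  →0  ↓0
  @1  [1,0]  acc 4  |  →4  ↓2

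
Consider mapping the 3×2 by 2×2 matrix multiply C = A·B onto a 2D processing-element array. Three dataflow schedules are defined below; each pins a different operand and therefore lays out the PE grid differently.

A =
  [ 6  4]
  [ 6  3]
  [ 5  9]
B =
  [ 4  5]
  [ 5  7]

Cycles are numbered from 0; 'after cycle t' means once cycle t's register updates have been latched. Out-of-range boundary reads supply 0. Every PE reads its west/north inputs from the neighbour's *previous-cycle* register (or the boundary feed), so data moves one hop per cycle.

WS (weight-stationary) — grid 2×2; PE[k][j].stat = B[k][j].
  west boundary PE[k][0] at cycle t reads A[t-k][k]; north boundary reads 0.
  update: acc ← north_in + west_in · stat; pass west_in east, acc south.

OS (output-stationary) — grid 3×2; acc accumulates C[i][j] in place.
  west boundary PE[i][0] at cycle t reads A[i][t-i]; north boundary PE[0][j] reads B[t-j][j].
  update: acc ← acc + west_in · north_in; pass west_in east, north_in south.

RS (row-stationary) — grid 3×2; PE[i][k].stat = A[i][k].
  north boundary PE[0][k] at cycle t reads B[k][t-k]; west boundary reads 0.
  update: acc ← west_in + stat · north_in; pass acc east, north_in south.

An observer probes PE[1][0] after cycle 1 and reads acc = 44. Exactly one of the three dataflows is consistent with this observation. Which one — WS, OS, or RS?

Under WS (2×2), PE[1][0]:
  after 0 — PE[1][0] acc=0, pass-E 0, pass-S 0
  after 1 — PE[1][0] acc=44, pass-E 4, pass-S 44
Under OS (3×2), PE[1][0]:
  after 0 — PE[1][0] acc=0, pass-E 0, pass-S 0
  after 1 — PE[1][0] acc=24, pass-E 6, pass-S 4
Under RS (3×2), PE[1][0]:
  after 0 — PE[1][0] acc=0, pass-E 0, pass-S 0
  after 1 — PE[1][0] acc=24, pass-E 24, pass-S 4

dataflow = WS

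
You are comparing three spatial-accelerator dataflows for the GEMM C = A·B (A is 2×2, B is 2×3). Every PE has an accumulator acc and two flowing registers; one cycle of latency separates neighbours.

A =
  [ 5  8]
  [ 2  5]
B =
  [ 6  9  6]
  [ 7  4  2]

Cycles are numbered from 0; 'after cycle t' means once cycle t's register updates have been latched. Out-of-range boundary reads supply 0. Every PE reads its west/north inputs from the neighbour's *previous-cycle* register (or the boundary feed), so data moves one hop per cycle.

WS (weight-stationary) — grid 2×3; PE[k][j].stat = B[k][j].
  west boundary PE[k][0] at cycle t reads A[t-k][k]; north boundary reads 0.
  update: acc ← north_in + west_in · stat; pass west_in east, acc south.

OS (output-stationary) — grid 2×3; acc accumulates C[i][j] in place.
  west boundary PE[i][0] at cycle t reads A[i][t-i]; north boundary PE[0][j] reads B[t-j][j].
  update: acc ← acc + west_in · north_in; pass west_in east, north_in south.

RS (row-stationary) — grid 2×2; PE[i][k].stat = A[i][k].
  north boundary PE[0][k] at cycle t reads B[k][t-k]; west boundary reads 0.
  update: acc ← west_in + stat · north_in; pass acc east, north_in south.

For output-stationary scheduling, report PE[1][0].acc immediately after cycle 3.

PE[1][0].acc = 47

OS (2×3). Following PE[1][0] plus its west/north inputs:
  0: (0,0).acc=30  regs=<5,6>
  0: (1,0).acc=0  regs=<0,0>
  1: (0,0).acc=86  regs=<8,7>
  1: (1,0).acc=12  regs=<2,6>
  2: (0,0).acc=86  regs=<0,0>
  2: (1,0).acc=47  regs=<5,7>
  3: (0,0).acc=86  regs=<0,0>
  3: (1,0).acc=47  regs=<0,0>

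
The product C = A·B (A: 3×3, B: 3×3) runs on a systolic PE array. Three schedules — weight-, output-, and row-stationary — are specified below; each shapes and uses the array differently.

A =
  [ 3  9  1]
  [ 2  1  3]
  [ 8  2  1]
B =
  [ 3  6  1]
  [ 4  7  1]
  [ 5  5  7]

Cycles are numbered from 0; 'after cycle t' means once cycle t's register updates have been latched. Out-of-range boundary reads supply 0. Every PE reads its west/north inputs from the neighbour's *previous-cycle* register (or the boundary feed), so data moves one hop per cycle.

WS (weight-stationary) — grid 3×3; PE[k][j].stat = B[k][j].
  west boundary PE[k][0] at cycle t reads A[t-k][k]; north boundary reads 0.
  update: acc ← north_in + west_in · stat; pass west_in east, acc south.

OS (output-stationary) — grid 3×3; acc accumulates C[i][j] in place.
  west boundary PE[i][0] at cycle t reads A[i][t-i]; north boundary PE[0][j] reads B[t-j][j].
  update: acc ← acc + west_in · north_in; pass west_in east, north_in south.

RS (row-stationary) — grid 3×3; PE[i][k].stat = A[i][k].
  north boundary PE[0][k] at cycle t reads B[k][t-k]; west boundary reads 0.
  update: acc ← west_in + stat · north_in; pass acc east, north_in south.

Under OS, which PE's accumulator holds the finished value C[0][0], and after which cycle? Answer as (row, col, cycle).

(row, col, cycle) = (0, 0, 2)

Under OS, C[0][0] lands at PE[0][0]:
  [0] (0,0) acc=9 (h:3 v:3)
  [1] (0,0) acc=45 (h:9 v:4)
  [2] (0,0) acc=50 (h:1 v:5)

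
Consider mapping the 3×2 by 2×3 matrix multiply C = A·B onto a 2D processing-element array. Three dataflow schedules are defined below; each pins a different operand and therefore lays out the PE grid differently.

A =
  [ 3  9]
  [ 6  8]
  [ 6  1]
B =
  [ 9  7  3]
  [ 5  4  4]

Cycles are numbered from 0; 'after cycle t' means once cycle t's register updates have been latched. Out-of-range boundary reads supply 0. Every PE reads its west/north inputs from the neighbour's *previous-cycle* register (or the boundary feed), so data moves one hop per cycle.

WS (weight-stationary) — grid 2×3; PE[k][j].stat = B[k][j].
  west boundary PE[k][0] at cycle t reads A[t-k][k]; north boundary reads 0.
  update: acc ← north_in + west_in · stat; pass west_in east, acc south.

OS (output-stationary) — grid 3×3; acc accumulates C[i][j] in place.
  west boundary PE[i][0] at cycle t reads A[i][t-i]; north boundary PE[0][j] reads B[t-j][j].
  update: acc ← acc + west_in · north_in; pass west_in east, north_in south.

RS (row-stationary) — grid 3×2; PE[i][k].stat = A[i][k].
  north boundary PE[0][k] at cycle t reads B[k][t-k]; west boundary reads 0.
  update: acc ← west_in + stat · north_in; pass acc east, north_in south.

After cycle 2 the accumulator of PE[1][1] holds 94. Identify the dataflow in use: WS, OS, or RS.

Under WS (2×3), PE[1][1]:
  cycle 0: PE[1][1] → acc 0, east 0, south 0
  cycle 1: PE[1][1] → acc 0, east 0, south 0
  cycle 2: PE[1][1] → acc 57, east 9, south 57
Under OS (3×3), PE[1][1]:
  cycle 0: PE[1][1] → acc 0, east 0, south 0
  cycle 1: PE[1][1] → acc 0, east 0, south 0
  cycle 2: PE[1][1] → acc 42, east 6, south 7
Under RS (3×2), PE[1][1]:
  cycle 0: PE[1][1] → acc 0, east 0, south 0
  cycle 1: PE[1][1] → acc 0, east 0, south 0
  cycle 2: PE[1][1] → acc 94, east 94, south 5

dataflow = RS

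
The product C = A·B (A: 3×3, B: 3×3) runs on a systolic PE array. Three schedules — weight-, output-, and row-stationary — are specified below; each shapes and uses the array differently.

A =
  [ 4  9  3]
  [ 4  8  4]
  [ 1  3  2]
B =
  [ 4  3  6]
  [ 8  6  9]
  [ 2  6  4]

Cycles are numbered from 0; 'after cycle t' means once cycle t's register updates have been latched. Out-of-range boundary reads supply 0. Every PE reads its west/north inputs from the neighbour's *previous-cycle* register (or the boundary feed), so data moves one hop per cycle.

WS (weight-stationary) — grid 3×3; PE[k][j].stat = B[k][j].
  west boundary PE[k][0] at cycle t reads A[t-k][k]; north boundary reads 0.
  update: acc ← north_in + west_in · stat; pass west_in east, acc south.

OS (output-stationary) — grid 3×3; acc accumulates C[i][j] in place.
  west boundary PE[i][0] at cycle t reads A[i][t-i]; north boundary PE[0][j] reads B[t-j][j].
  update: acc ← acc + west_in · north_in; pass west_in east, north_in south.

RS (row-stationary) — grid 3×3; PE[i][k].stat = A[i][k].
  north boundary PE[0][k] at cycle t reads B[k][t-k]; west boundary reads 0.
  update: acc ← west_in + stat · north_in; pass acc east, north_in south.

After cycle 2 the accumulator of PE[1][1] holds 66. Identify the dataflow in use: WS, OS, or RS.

WS (3×3 grid), PE[1][1]:
  @0  [1,1]  acc 0  |  →0  ↓0
  @1  [1,1]  acc 0  |  →0  ↓0
  @2  [1,1]  acc 66  |  →9  ↓66
OS (3×3 grid), PE[1][1]:
  @0  [1,1]  acc 0  |  →0  ↓0
  @1  [1,1]  acc 0  |  →0  ↓0
  @2  [1,1]  acc 12  |  →4  ↓3
RS (3×3 grid), PE[1][1]:
  @0  [1,1]  acc 0  |  →0  ↓0
  @1  [1,1]  acc 0  |  →0  ↓0
  @2  [1,1]  acc 80  |  →80  ↓8

dataflow = WS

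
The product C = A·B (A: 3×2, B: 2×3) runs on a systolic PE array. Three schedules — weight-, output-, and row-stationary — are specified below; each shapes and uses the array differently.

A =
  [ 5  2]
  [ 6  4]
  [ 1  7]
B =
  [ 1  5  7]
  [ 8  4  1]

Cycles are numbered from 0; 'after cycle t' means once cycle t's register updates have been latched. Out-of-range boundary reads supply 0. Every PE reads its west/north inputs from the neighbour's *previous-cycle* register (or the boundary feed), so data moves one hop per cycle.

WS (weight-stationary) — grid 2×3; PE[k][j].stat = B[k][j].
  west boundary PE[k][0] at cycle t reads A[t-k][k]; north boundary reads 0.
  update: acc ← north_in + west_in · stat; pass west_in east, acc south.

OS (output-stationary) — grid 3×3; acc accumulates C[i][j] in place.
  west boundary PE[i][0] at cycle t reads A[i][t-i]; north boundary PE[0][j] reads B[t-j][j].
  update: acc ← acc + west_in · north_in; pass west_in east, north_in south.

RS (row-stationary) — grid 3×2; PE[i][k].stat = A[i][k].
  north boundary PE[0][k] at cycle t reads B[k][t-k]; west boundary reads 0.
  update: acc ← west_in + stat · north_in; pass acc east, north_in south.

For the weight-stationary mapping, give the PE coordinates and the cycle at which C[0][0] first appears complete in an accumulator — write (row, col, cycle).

WS: C[0][0] accumulates in PE[1][0]:
  0: (1,0).acc=0  regs=<0,0>
  1: (1,0).acc=21  regs=<2,21>

(row, col, cycle) = (1, 0, 1)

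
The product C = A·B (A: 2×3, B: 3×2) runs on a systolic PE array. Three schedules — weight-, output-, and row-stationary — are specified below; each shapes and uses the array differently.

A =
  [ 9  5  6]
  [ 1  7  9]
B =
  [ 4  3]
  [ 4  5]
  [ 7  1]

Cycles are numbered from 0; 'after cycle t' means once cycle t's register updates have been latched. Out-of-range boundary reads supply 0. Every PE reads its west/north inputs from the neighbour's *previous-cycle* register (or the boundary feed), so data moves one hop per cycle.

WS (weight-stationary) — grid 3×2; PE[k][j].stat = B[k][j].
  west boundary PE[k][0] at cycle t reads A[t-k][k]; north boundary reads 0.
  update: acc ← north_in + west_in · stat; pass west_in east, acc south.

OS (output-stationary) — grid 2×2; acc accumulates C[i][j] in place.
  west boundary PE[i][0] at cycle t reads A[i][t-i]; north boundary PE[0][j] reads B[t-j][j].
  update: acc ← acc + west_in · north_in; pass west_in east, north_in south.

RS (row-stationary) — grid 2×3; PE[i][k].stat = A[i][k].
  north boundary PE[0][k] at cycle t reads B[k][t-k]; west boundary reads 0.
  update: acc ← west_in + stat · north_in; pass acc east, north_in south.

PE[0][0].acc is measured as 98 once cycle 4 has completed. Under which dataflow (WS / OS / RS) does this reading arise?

dataflow = OS

WS [3×2] PE[0][0] across cycles:
  after 0 — PE[0][0] acc=36, pass-E 9, pass-S 36
  after 1 — PE[0][0] acc=4, pass-E 1, pass-S 4
  after 2 — PE[0][0] acc=0, pass-E 0, pass-S 0
  after 3 — PE[0][0] acc=0, pass-E 0, pass-S 0
  after 4 — PE[0][0] acc=0, pass-E 0, pass-S 0
OS [2×2] PE[0][0] across cycles:
  after 0 — PE[0][0] acc=36, pass-E 9, pass-S 4
  after 1 — PE[0][0] acc=56, pass-E 5, pass-S 4
  after 2 — PE[0][0] acc=98, pass-E 6, pass-S 7
  after 3 — PE[0][0] acc=98, pass-E 0, pass-S 0
  after 4 — PE[0][0] acc=98, pass-E 0, pass-S 0
RS [2×3] PE[0][0] across cycles:
  after 0 — PE[0][0] acc=36, pass-E 36, pass-S 4
  after 1 — PE[0][0] acc=27, pass-E 27, pass-S 3
  after 2 — PE[0][0] acc=0, pass-E 0, pass-S 0
  after 3 — PE[0][0] acc=0, pass-E 0, pass-S 0
  after 4 — PE[0][0] acc=0, pass-E 0, pass-S 0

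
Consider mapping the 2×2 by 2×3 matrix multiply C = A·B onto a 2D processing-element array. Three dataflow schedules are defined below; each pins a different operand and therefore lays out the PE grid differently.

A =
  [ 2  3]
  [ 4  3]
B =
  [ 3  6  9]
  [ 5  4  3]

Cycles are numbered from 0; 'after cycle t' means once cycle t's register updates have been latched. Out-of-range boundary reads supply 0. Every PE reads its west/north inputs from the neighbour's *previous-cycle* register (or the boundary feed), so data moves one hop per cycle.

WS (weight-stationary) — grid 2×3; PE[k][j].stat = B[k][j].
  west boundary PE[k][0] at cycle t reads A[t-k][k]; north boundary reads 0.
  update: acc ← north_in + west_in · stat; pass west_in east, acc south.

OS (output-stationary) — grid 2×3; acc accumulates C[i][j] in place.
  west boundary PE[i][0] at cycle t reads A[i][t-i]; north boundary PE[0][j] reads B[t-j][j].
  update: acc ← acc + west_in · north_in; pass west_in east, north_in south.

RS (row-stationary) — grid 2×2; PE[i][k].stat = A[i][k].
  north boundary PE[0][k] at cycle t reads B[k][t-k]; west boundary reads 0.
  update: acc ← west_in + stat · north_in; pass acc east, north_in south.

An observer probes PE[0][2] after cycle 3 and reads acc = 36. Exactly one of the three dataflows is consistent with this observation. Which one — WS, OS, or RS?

dataflow = WS

WS (2×3 grid), PE[0][2]:
  @0  [0,2]  acc 0  |  →0  ↓0
  @1  [0,2]  acc 0  |  →0  ↓0
  @2  [0,2]  acc 18  |  →2  ↓18
  @3  [0,2]  acc 36  |  →4  ↓36
OS (2×3 grid), PE[0][2]:
  @0  [0,2]  acc 0  |  →0  ↓0
  @1  [0,2]  acc 0  |  →0  ↓0
  @2  [0,2]  acc 18  |  →2  ↓9
  @3  [0,2]  acc 27  |  →3  ↓3
— RS: 2×2 array has no PE[0][2].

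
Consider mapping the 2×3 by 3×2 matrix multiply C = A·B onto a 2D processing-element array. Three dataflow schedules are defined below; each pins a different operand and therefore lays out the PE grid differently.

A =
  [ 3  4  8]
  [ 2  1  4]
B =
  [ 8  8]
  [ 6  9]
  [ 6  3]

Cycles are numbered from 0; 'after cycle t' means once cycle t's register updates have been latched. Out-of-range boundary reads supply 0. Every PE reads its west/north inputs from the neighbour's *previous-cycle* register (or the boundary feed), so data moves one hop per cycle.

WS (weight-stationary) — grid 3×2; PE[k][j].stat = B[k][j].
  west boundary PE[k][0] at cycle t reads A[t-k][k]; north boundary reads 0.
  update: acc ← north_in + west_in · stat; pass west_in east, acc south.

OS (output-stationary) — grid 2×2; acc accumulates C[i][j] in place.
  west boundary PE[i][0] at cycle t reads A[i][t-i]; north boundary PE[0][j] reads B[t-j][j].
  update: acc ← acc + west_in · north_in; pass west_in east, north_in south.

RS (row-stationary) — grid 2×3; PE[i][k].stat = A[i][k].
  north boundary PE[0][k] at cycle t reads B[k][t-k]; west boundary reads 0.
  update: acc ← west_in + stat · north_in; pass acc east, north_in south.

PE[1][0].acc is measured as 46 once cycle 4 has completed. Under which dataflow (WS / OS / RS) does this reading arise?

dataflow = OS

WS [3×2] PE[1][0] across cycles:
  @0  [1,0]  acc 0  |  →0  ↓0
  @1  [1,0]  acc 48  |  →4  ↓48
  @2  [1,0]  acc 22  |  →1  ↓22
  @3  [1,0]  acc 0  |  →0  ↓0
  @4  [1,0]  acc 0  |  →0  ↓0
OS [2×2] PE[1][0] across cycles:
  @0  [1,0]  acc 0  |  →0  ↓0
  @1  [1,0]  acc 16  |  →2  ↓8
  @2  [1,0]  acc 22  |  →1  ↓6
  @3  [1,0]  acc 46  |  →4  ↓6
  @4  [1,0]  acc 46  |  →0  ↓0
RS [2×3] PE[1][0] across cycles:
  @0  [1,0]  acc 0  |  →0  ↓0
  @1  [1,0]  acc 16  |  →16  ↓8
  @2  [1,0]  acc 16  |  →16  ↓8
  @3  [1,0]  acc 0  |  →0  ↓0
  @4  [1,0]  acc 0  |  →0  ↓0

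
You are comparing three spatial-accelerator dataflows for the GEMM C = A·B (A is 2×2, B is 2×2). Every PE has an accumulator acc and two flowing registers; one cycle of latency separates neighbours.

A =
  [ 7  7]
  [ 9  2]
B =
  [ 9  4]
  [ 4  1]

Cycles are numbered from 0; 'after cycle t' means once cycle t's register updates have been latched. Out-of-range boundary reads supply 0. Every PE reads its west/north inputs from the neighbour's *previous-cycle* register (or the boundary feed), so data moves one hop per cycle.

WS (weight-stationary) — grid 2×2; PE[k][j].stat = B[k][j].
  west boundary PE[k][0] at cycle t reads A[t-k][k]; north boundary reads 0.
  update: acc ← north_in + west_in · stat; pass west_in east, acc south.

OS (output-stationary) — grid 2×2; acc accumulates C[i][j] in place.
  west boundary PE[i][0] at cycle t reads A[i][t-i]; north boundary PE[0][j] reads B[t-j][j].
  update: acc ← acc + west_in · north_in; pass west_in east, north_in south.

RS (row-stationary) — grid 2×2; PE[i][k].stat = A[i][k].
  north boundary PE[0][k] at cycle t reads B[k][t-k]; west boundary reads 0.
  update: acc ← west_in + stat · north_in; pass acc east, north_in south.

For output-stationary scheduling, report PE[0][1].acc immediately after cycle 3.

OS 2×2: PE[0][1] cycle-by-cycle (with neighbour feeds):
  0: (0,0).acc=63  regs=<7,9>
  0: (0,1).acc=0  regs=<0,0>
  1: (0,0).acc=91  regs=<7,4>
  1: (0,1).acc=28  regs=<7,4>
  2: (0,0).acc=91  regs=<0,0>
  2: (0,1).acc=35  regs=<7,1>
  3: (0,0).acc=91  regs=<0,0>
  3: (0,1).acc=35  regs=<0,0>

PE[0][1].acc = 35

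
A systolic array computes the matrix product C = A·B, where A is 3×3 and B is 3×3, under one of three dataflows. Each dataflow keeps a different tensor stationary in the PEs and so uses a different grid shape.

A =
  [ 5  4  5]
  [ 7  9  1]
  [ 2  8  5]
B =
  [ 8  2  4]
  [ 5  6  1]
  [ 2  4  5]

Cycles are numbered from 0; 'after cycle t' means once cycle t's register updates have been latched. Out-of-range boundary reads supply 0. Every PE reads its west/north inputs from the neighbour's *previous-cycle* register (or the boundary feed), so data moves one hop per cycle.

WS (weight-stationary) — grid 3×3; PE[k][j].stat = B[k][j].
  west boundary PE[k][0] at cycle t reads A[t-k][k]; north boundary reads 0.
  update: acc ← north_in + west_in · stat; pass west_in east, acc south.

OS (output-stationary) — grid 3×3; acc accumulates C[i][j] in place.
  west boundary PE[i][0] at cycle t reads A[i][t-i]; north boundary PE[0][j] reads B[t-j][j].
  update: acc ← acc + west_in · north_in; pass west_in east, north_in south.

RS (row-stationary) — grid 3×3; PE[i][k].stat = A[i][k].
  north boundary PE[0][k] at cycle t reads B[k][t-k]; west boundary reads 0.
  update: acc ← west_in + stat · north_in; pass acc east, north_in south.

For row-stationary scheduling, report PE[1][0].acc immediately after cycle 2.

RS on a 3×3 grid — tracing PE[1][0] and its feeders:
  @0  [0,0]  acc 40  |  →40  ↓8
  @0  [1,0]  acc 0  |  →0  ↓0
  @1  [0,0]  acc 10  |  →10  ↓2
  @1  [1,0]  acc 56  |  →56  ↓8
  @2  [0,0]  acc 20  |  →20  ↓4
  @2  [1,0]  acc 14  |  →14  ↓2

PE[1][0].acc = 14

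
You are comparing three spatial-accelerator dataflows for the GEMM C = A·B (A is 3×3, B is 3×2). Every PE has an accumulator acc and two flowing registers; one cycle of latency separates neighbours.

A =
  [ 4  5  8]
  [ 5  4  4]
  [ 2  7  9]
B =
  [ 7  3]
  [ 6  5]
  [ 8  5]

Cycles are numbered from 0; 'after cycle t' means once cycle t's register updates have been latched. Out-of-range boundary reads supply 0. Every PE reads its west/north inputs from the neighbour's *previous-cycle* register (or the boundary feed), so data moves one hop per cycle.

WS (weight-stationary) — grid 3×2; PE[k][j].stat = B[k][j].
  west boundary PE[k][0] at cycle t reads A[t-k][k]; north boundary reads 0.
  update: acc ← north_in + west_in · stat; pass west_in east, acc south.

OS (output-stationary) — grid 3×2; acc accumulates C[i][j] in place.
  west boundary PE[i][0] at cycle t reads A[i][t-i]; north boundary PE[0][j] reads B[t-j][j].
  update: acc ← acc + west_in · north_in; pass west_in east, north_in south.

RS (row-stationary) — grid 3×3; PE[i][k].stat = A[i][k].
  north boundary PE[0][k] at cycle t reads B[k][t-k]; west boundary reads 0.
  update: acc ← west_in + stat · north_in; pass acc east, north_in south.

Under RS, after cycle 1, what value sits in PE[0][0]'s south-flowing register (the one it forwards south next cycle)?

Tracing RS — 3×3 array, target PE[0][0]:
  t=0 PE[0][0]: acc=28 h=28 v=7
  t=1 PE[0][0]: acc=12 h=12 v=3

register = 3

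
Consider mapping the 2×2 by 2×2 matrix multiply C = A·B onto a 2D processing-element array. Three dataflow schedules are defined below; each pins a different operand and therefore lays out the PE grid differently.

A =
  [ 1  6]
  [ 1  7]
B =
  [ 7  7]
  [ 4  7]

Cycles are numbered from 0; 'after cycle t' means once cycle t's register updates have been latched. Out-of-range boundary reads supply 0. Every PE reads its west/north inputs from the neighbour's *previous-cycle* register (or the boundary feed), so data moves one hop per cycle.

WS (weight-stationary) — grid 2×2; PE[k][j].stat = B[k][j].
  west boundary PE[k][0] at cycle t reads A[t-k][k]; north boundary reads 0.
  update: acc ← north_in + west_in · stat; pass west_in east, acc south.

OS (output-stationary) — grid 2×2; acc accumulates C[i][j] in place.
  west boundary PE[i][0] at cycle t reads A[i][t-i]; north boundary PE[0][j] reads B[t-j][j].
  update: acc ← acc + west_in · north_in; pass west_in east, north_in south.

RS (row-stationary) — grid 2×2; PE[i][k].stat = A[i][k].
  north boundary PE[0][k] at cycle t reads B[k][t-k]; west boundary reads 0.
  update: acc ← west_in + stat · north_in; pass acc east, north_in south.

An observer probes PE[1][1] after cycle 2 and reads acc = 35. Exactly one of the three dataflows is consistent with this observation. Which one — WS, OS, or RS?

dataflow = RS

— WS: 2×2; PE[1][1] trace:
  cycle 0: PE[1][1] → acc 0, east 0, south 0
  cycle 1: PE[1][1] → acc 0, east 0, south 0
  cycle 2: PE[1][1] → acc 49, east 6, south 49
— OS: 2×2; PE[1][1] trace:
  cycle 0: PE[1][1] → acc 0, east 0, south 0
  cycle 1: PE[1][1] → acc 0, east 0, south 0
  cycle 2: PE[1][1] → acc 7, east 1, south 7
— RS: 2×2; PE[1][1] trace:
  cycle 0: PE[1][1] → acc 0, east 0, south 0
  cycle 1: PE[1][1] → acc 0, east 0, south 0
  cycle 2: PE[1][1] → acc 35, east 35, south 4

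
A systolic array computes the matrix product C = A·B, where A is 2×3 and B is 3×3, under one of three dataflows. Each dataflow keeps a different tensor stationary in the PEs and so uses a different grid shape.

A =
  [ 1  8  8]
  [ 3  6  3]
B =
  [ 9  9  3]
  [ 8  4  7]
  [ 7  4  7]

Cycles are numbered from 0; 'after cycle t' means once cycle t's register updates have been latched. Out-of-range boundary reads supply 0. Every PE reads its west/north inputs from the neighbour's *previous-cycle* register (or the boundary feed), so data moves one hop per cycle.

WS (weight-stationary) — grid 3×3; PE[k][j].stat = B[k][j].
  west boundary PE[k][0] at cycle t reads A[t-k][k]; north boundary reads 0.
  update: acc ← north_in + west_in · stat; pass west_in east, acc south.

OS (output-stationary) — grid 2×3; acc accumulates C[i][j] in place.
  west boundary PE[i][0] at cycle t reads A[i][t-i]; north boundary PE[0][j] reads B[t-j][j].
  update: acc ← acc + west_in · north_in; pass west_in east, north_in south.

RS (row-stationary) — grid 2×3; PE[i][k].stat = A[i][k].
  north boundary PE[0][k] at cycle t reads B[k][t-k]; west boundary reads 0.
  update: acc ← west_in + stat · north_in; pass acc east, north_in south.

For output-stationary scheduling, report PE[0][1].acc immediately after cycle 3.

PE[0][1].acc = 73

Tracing OS — 2×3 array, target PE[0][1]:
  step 0 · PE0,0: acc=9; fwd→1 fwd↓9
  step 0 · PE0,1: acc=0; fwd→0 fwd↓0
  step 1 · PE0,0: acc=73; fwd→8 fwd↓8
  step 1 · PE0,1: acc=9; fwd→1 fwd↓9
  step 2 · PE0,0: acc=129; fwd→8 fwd↓7
  step 2 · PE0,1: acc=41; fwd→8 fwd↓4
  step 3 · PE0,0: acc=129; fwd→0 fwd↓0
  step 3 · PE0,1: acc=73; fwd→8 fwd↓4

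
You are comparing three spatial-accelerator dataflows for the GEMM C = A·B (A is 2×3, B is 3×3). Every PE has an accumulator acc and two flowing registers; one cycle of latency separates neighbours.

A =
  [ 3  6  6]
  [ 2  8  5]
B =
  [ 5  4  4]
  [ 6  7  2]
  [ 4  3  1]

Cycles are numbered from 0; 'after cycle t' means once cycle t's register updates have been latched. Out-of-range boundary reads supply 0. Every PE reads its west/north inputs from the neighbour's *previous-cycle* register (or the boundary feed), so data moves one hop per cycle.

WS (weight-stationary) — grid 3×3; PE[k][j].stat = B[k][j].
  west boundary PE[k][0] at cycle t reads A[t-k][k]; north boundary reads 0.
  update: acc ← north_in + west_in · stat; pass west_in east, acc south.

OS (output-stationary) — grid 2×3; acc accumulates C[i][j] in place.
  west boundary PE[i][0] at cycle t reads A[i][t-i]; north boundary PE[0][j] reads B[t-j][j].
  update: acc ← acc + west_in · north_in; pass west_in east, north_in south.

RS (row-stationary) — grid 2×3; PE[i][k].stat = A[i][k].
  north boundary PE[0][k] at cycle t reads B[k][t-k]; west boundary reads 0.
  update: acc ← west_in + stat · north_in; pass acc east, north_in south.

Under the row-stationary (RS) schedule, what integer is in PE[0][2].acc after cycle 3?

Tracing RS — 2×3 array, target PE[0][2]:
  [0] (0,1) acc=0 (h:0 v:0)
  [0] (0,2) acc=0 (h:0 v:0)
  [1] (0,1) acc=51 (h:51 v:6)
  [1] (0,2) acc=0 (h:0 v:0)
  [2] (0,1) acc=54 (h:54 v:7)
  [2] (0,2) acc=75 (h:75 v:4)
  [3] (0,1) acc=24 (h:24 v:2)
  [3] (0,2) acc=72 (h:72 v:3)

PE[0][2].acc = 72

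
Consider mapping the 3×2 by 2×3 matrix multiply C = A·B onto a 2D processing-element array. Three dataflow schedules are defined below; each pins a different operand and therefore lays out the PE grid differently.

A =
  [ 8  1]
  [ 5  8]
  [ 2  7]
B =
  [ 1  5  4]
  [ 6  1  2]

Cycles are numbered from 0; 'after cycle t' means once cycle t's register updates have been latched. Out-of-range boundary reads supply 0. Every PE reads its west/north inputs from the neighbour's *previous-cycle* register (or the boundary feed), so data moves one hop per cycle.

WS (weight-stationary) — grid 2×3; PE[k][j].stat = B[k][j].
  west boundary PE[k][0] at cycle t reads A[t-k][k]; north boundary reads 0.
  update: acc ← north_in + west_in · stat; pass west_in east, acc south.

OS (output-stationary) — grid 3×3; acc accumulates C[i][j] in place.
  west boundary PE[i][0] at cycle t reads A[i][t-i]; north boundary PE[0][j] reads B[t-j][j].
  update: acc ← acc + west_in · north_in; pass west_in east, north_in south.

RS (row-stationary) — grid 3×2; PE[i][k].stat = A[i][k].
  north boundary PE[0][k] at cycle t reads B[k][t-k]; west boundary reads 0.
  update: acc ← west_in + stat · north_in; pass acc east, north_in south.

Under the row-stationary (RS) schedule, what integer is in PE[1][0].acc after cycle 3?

RS (3×2). Following PE[1][0] plus its west/north inputs:
  step 0 · PE0,0: acc=8; fwd→8 fwd↓1
  step 0 · PE1,0: acc=0; fwd→0 fwd↓0
  step 1 · PE0,0: acc=40; fwd→40 fwd↓5
  step 1 · PE1,0: acc=5; fwd→5 fwd↓1
  step 2 · PE0,0: acc=32; fwd→32 fwd↓4
  step 2 · PE1,0: acc=25; fwd→25 fwd↓5
  step 3 · PE0,0: acc=0; fwd→0 fwd↓0
  step 3 · PE1,0: acc=20; fwd→20 fwd↓4

PE[1][0].acc = 20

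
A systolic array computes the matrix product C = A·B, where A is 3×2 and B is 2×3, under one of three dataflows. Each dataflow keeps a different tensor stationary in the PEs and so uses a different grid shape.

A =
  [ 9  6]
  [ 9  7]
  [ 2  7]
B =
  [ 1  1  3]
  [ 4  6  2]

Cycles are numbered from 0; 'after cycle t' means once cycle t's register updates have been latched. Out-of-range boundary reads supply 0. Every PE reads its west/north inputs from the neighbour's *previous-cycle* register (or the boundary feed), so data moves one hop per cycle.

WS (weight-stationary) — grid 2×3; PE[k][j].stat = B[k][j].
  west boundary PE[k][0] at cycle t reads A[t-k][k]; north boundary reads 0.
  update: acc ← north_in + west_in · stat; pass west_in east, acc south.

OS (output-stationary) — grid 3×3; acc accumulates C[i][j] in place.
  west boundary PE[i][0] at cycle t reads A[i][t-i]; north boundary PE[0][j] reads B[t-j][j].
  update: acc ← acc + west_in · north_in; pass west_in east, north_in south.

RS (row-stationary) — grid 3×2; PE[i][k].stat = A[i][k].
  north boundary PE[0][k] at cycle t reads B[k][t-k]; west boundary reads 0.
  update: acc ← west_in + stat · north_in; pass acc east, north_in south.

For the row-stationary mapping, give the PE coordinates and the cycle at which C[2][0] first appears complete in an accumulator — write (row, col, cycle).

RS: C[2][0] accumulates in PE[2][1]:
  step 0 · PE2,1: acc=0; fwd→0 fwd↓0
  step 1 · PE2,1: acc=0; fwd→0 fwd↓0
  step 2 · PE2,1: acc=0; fwd→0 fwd↓0
  step 3 · PE2,1: acc=30; fwd→30 fwd↓4

(row, col, cycle) = (2, 1, 3)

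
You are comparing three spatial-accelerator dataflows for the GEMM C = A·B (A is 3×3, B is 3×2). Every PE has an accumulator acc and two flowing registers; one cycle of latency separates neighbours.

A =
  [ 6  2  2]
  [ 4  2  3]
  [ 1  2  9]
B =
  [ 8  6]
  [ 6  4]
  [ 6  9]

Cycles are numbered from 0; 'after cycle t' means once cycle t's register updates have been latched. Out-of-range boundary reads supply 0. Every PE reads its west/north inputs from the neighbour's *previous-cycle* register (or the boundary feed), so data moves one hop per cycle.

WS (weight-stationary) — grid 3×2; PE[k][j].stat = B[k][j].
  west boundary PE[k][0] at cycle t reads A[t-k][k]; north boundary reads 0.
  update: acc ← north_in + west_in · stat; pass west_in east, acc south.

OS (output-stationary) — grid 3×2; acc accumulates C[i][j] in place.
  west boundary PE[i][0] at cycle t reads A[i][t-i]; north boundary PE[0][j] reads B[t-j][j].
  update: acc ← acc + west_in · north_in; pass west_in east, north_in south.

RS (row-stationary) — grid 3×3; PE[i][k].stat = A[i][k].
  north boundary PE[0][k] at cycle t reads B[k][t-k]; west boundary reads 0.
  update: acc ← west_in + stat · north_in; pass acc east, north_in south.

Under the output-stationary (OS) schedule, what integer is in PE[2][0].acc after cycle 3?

OS 3×2: PE[2][0] cycle-by-cycle (with neighbour feeds):
  [0] (1,0) acc=0 (h:0 v:0)
  [0] (2,0) acc=0 (h:0 v:0)
  [1] (1,0) acc=32 (h:4 v:8)
  [1] (2,0) acc=0 (h:0 v:0)
  [2] (1,0) acc=44 (h:2 v:6)
  [2] (2,0) acc=8 (h:1 v:8)
  [3] (1,0) acc=62 (h:3 v:6)
  [3] (2,0) acc=20 (h:2 v:6)

PE[2][0].acc = 20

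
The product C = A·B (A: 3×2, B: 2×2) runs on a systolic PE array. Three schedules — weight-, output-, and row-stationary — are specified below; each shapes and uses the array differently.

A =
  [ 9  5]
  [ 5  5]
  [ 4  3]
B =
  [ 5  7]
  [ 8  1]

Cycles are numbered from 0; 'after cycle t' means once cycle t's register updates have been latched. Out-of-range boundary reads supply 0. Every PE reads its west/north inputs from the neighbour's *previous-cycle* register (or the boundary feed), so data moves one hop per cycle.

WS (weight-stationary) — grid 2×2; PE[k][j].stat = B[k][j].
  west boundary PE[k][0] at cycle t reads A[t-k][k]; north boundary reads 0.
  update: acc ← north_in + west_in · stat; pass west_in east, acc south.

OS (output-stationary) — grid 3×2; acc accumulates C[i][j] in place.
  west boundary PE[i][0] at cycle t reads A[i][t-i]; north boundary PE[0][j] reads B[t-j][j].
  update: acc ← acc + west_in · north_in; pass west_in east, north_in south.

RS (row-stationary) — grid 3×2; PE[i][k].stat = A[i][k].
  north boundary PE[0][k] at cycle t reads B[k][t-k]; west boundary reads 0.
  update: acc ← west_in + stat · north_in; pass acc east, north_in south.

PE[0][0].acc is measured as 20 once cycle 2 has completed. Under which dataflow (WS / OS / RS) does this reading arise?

WS (2×2 grid), PE[0][0]:
  after 0 — PE[0][0] acc=45, pass-E 9, pass-S 45
  after 1 — PE[0][0] acc=25, pass-E 5, pass-S 25
  after 2 — PE[0][0] acc=20, pass-E 4, pass-S 20
OS (3×2 grid), PE[0][0]:
  after 0 — PE[0][0] acc=45, pass-E 9, pass-S 5
  after 1 — PE[0][0] acc=85, pass-E 5, pass-S 8
  after 2 — PE[0][0] acc=85, pass-E 0, pass-S 0
RS (3×2 grid), PE[0][0]:
  after 0 — PE[0][0] acc=45, pass-E 45, pass-S 5
  after 1 — PE[0][0] acc=63, pass-E 63, pass-S 7
  after 2 — PE[0][0] acc=0, pass-E 0, pass-S 0

dataflow = WS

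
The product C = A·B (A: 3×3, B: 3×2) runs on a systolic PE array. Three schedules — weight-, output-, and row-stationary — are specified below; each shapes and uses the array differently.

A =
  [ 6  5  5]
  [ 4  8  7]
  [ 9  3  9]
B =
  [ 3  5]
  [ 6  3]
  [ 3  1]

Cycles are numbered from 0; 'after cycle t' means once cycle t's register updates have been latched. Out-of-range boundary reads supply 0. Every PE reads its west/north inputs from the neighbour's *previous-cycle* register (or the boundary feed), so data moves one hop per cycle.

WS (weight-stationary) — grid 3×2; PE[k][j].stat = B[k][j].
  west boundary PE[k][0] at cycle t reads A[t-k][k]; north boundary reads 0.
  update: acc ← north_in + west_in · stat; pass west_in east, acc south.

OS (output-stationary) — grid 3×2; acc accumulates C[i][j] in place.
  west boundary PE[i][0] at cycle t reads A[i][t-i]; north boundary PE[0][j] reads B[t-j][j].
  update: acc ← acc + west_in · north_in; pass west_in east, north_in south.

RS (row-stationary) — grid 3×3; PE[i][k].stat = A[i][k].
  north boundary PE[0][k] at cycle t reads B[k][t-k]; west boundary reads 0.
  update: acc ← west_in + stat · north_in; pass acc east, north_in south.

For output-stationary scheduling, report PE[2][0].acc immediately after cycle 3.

OS (3×2). Following PE[2][0] plus its west/north inputs:
  @0  [1,0]  acc 0  |  →0  ↓0
  @0  [2,0]  acc 0  |  →0  ↓0
  @1  [1,0]  acc 12  |  →4  ↓3
  @1  [2,0]  acc 0  |  →0  ↓0
  @2  [1,0]  acc 60  |  →8  ↓6
  @2  [2,0]  acc 27  |  →9  ↓3
  @3  [1,0]  acc 81  |  →7  ↓3
  @3  [2,0]  acc 45  |  →3  ↓6

PE[2][0].acc = 45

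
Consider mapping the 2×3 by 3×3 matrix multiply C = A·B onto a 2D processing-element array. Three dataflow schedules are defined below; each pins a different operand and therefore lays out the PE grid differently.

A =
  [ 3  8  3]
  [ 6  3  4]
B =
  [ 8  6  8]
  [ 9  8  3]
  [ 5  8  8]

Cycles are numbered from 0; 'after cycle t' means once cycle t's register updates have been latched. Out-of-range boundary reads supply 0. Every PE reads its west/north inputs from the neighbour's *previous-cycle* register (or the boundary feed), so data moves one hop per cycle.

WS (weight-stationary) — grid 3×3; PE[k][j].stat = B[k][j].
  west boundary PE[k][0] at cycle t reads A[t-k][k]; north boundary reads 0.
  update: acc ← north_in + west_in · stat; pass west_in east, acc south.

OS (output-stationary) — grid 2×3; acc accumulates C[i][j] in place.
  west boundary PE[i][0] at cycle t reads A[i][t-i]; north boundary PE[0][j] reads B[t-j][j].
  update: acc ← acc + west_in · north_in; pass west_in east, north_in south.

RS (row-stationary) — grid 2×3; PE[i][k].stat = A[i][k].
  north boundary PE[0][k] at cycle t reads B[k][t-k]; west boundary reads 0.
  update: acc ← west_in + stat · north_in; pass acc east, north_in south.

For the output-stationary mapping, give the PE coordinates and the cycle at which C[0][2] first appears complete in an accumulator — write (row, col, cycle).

(row, col, cycle) = (0, 2, 4)

Under OS, C[0][2] lands at PE[0][2]:
  c0 r0c2: 0 / 0 / 0
  c1 r0c2: 0 / 0 / 0
  c2 r0c2: 24 / 3 / 8
  c3 r0c2: 48 / 8 / 3
  c4 r0c2: 72 / 3 / 8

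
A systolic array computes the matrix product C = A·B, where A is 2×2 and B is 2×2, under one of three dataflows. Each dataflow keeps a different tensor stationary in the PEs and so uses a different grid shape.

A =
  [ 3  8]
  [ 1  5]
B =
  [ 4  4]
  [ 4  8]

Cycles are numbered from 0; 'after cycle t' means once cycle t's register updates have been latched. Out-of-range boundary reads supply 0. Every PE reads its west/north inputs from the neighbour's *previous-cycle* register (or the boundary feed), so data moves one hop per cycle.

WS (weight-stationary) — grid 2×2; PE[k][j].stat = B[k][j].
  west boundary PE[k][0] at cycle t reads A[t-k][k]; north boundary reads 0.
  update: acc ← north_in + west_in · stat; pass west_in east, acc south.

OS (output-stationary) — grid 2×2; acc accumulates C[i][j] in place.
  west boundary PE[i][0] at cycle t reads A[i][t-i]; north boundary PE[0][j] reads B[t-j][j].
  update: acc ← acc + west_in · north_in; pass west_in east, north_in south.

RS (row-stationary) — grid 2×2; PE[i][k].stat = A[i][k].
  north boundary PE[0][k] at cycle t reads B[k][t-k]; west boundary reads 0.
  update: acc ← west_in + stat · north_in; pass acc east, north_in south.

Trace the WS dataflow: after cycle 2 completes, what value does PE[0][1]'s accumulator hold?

PE[0][1].acc = 4

Tracing WS — 2×2 array, target PE[0][1]:
  @0  [0,0]  acc 12  |  →3  ↓12
  @0  [0,1]  acc 0  |  →0  ↓0
  @1  [0,0]  acc 4  |  →1  ↓4
  @1  [0,1]  acc 12  |  →3  ↓12
  @2  [0,0]  acc 0  |  →0  ↓0
  @2  [0,1]  acc 4  |  →1  ↓4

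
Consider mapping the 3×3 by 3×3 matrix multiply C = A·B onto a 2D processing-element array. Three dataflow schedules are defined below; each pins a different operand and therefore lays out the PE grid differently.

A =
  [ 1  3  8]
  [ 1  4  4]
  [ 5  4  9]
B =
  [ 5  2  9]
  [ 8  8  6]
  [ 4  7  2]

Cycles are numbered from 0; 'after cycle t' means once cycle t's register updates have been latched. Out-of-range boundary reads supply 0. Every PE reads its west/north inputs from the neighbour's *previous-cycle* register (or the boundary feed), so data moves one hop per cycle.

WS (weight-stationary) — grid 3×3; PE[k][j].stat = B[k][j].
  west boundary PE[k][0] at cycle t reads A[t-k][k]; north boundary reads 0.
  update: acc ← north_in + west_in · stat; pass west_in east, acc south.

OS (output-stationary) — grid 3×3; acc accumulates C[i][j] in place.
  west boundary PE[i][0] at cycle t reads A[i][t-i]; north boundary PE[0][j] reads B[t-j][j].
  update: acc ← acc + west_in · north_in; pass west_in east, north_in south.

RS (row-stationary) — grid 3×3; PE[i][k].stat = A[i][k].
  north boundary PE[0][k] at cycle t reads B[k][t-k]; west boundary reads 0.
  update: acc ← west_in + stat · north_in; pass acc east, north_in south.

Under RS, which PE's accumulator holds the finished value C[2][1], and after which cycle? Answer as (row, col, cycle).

RS: C[2][1] accumulates in PE[2][2]:
  c0 r2c2: 0 / 0 / 0
  c1 r2c2: 0 / 0 / 0
  c2 r2c2: 0 / 0 / 0
  c3 r2c2: 0 / 0 / 0
  c4 r2c2: 93 / 93 / 4
  c5 r2c2: 105 / 105 / 7

(row, col, cycle) = (2, 2, 5)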